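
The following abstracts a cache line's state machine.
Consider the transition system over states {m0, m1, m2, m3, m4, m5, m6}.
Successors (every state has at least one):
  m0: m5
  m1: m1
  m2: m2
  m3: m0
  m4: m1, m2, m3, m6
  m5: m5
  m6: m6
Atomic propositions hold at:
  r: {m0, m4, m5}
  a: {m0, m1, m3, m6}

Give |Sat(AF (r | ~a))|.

Sat(~a) = {m2, m4, m5}
Sat(r | ~a) = {m0, m2, m4, m5}
AF (r | ~a): least fixpoint, start Z0 = {m0, m2, m4, m5}, add states with every successor in Z. Z1 = {m0, m2, m3, m4, m5}; fixed.
Sat(AF (r | ~a)) = {m0, m2, m3, m4, m5}
|Sat(AF (r | ~a))| = |{m0, m2, m3, m4, m5}| = 5.

5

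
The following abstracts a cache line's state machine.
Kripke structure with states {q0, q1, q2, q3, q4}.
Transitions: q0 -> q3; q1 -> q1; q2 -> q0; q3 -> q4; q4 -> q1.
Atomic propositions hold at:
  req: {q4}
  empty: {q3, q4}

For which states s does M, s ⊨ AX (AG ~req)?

Sat(~req) = {q0, q1, q2, q3}
AG ~req: greatest fixpoint, start Z0 = {q0, q1, q2, q3}, keep only states in Sat with every successor in Z. Z1 = {q0, q1, q2}; Z2 = {q1, q2}; Z3 = {q1}; fixed.
Sat(AG ~req) = {q1}
Sat(AX (AG ~req)) = {s : every successor in {q1}} = {q1, q4}

{q1, q4}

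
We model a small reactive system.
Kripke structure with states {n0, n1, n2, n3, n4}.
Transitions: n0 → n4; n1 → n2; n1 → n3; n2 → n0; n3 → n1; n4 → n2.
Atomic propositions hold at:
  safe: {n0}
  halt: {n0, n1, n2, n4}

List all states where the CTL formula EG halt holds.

{n0, n1, n2, n4}

EG halt: greatest fixpoint, start Z0 = {n0, n1, n2, n4}, keep only states in Sat with some successor in Z. Already a fixed point.
Sat(EG halt) = {n0, n1, n2, n4}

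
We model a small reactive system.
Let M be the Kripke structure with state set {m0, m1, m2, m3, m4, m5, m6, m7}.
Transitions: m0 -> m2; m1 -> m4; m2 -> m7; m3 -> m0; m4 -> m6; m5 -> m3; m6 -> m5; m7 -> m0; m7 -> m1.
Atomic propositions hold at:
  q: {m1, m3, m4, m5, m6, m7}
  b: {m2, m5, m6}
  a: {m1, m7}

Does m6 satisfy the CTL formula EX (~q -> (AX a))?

Yes

Sat(~q) = {m0, m2}
Sat(AX a) = {s : every successor in {m1, m7}} = {m2}
Sat(~q -> (AX a)) = {m1, m2, m3, m4, m5, m6, m7}
Sat(EX (~q -> (AX a))) = {s : some successor in {m1, m2, m3, m4, m5, m6, m7}} = {m0, m1, m2, m4, m5, m6, m7}
m6 ∈ Sat(EX (~q -> (AX a))) = {m0, m1, m2, m4, m5, m6, m7}, so the formula holds at m6.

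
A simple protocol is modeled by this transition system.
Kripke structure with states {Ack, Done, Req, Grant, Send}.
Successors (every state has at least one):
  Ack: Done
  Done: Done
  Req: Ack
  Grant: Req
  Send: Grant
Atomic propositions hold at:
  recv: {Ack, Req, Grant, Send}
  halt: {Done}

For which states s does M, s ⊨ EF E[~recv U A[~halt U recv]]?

{Ack, Req, Grant, Send}

Sat(~recv) = {Done}
Sat(~halt) = {Ack, Req, Grant, Send}
A[~halt U recv]: least fixpoint, start Z0 = Sat(recv) = {Ack, Req, Grant, Send}, add states in Sat(~halt) with every successor in Z. Already a fixed point.
Sat(A[~halt U recv]) = {Ack, Req, Grant, Send}
E[~recv U A[~halt U recv]]: least fixpoint, start Z0 = Sat(A[~halt U recv]) = {Ack, Req, Grant, Send}, add states in Sat(~recv) with some successor in Z. Already a fixed point.
Sat(E[~recv U A[~halt U recv]]) = {Ack, Req, Grant, Send}
EF E[~recv U A[~halt U recv]]: least fixpoint, start Z0 = {Ack, Req, Grant, Send}, add states with some successor in Z. Already a fixed point.
Sat(EF E[~recv U A[~halt U recv]]) = {Ack, Req, Grant, Send}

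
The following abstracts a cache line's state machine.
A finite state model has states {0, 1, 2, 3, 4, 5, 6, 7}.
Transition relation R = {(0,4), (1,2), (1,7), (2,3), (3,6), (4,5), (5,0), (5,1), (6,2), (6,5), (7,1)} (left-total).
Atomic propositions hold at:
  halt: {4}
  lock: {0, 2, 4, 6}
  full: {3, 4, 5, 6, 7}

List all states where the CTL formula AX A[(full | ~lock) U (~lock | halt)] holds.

{0, 2, 4, 7}

Sat(~lock) = {1, 3, 5, 7}
Sat(full | ~lock) = {1, 3, 4, 5, 6, 7}
Sat(~lock | halt) = {1, 3, 4, 5, 7}
A[(full | ~lock) U (~lock | halt)]: least fixpoint, start Z0 = Sat((~lock | halt)) = {1, 3, 4, 5, 7}, add states in Sat(full | ~lock) with every successor in Z. Already a fixed point.
Sat(A[(full | ~lock) U (~lock | halt)]) = {1, 3, 4, 5, 7}
Sat(AX A[(full | ~lock) U (~lock | halt)]) = {s : every successor in {1, 3, 4, 5, 7}} = {0, 2, 4, 7}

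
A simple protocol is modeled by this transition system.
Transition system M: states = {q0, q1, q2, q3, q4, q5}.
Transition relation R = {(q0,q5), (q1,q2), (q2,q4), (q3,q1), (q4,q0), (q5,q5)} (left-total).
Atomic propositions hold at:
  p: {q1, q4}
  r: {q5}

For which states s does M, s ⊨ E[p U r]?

E[p U r]: least fixpoint, start Z0 = Sat(r) = {q5}, add states in Sat(p) with some successor in Z. Already a fixed point.
Sat(E[p U r]) = {q5}

{q5}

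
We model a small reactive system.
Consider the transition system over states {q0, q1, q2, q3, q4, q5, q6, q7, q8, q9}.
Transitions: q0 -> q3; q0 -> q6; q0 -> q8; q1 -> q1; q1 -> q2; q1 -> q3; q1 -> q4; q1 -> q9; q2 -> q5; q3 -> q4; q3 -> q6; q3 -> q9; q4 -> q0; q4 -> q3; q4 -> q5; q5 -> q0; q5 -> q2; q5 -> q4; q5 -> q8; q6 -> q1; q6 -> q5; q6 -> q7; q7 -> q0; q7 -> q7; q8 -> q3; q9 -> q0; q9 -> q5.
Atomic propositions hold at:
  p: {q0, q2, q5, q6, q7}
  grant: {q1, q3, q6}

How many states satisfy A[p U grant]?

A[p U grant]: least fixpoint, start Z0 = Sat(grant) = {q1, q3, q6}, add states in Sat(p) with every successor in Z. Already a fixed point.
Sat(A[p U grant]) = {q1, q3, q6}
|Sat(A[p U grant])| = |{q1, q3, q6}| = 3.

3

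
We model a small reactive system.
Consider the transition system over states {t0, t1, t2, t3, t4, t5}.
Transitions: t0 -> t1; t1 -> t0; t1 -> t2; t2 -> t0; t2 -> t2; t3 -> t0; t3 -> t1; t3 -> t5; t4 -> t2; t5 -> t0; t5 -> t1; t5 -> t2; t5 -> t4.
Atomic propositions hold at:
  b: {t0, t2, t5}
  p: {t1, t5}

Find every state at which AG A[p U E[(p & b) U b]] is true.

Sat(p & b) = {t5}
E[(p & b) U b]: least fixpoint, start Z0 = Sat(b) = {t0, t2, t5}, add states in Sat(p & b) with some successor in Z. Already a fixed point.
Sat(E[(p & b) U b]) = {t0, t2, t5}
A[p U E[(p & b) U b]]: least fixpoint, start Z0 = Sat(E[(p & b) U b]) = {t0, t2, t5}, add states in Sat(p) with every successor in Z. Z1 = {t0, t1, t2, t5}; fixed.
Sat(A[p U E[(p & b) U b]]) = {t0, t1, t2, t5}
AG A[p U E[(p & b) U b]]: greatest fixpoint, start Z0 = {t0, t1, t2, t5}, keep only states in Sat with every successor in Z. Z1 = {t0, t1, t2}; fixed.
Sat(AG A[p U E[(p & b) U b]]) = {t0, t1, t2}

{t0, t1, t2}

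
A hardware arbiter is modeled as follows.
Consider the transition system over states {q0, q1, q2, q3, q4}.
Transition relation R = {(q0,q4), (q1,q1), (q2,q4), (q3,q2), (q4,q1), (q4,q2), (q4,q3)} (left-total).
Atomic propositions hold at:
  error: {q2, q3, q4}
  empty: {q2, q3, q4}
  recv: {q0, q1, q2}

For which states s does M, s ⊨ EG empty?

{q2, q3, q4}

EG empty: greatest fixpoint, start Z0 = {q2, q3, q4}, keep only states in Sat with some successor in Z. Already a fixed point.
Sat(EG empty) = {q2, q3, q4}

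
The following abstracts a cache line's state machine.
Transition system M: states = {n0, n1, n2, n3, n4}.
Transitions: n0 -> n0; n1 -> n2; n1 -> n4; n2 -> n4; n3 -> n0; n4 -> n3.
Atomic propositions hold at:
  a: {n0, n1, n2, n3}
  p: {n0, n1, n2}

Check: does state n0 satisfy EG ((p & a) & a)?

Yes

Sat(p & a) = {n0, n1, n2}
Sat((p & a) & a) = {n0, n1, n2}
EG ((p & a) & a): greatest fixpoint, start Z0 = {n0, n1, n2}, keep only states in Sat with some successor in Z. Z1 = {n0, n1}; Z2 = {n0}; fixed.
Sat(EG ((p & a) & a)) = {n0}
n0 ∈ Sat(EG ((p & a) & a)) = {n0}, so the formula holds at n0.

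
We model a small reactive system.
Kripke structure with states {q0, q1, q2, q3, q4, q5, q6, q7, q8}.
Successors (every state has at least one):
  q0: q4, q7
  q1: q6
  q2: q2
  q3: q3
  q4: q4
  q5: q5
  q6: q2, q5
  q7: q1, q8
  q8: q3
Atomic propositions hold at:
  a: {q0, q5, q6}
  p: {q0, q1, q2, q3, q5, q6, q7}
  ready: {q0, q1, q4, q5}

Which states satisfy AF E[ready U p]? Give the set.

E[ready U p]: least fixpoint, start Z0 = Sat(p) = {q0, q1, q2, q3, q5, q6, q7}, add states in Sat(ready) with some successor in Z. Already a fixed point.
Sat(E[ready U p]) = {q0, q1, q2, q3, q5, q6, q7}
AF E[ready U p]: least fixpoint, start Z0 = {q0, q1, q2, q3, q5, q6, q7}, add states with every successor in Z. Z1 = {q0, q1, q2, q3, q5, q6, q7, q8}; fixed.
Sat(AF E[ready U p]) = {q0, q1, q2, q3, q5, q6, q7, q8}

{q0, q1, q2, q3, q5, q6, q7, q8}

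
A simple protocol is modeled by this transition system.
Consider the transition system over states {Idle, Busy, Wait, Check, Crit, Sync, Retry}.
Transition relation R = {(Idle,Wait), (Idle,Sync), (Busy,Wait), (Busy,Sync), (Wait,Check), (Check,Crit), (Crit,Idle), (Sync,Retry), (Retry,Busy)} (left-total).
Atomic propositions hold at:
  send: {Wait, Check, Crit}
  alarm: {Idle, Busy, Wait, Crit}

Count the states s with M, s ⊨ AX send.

2

Sat(AX send) = {s : every successor in {Wait, Check, Crit}} = {Wait, Check}
|Sat(AX send)| = |{Wait, Check}| = 2.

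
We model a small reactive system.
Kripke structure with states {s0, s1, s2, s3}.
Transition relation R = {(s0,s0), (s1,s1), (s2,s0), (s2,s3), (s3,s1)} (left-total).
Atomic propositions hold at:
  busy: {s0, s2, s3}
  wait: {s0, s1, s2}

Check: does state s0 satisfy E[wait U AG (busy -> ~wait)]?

No

Sat(~wait) = {s3}
Sat(busy -> ~wait) = {s1, s3}
AG (busy -> ~wait): greatest fixpoint, start Z0 = {s1, s3}, keep only states in Sat with every successor in Z. Already a fixed point.
Sat(AG (busy -> ~wait)) = {s1, s3}
E[wait U AG (busy -> ~wait)]: least fixpoint, start Z0 = Sat(AG (busy -> ~wait)) = {s1, s3}, add states in Sat(wait) with some successor in Z. Z1 = {s1, s2, s3}; fixed.
Sat(E[wait U AG (busy -> ~wait)]) = {s1, s2, s3}
s0 ∉ Sat(E[wait U AG (busy -> ~wait)]) = {s1, s2, s3}, so the formula does not hold at s0.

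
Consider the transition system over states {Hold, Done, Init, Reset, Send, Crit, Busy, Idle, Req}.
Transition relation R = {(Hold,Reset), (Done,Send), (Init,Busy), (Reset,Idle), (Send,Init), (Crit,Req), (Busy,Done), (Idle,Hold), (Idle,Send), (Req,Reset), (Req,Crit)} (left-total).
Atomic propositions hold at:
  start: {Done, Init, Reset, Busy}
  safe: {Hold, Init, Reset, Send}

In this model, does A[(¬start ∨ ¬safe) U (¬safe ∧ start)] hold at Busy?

Sat(¬start) = {Hold, Send, Crit, Idle, Req}
Sat(¬safe) = {Done, Crit, Busy, Idle, Req}
Sat(¬start ∨ ¬safe) = {Hold, Done, Send, Crit, Busy, Idle, Req}
Sat(¬safe ∧ start) = {Done, Busy}
A[(¬start ∨ ¬safe) U (¬safe ∧ start)]: least fixpoint, start Z0 = Sat((¬safe ∧ start)) = {Done, Busy}, add states in Sat(¬start ∨ ¬safe) with every successor in Z. Already a fixed point.
Sat(A[(¬start ∨ ¬safe) U (¬safe ∧ start)]) = {Done, Busy}
Busy ∈ Sat(A[(¬start ∨ ¬safe) U (¬safe ∧ start)]) = {Done, Busy}, so the formula holds at Busy.

Yes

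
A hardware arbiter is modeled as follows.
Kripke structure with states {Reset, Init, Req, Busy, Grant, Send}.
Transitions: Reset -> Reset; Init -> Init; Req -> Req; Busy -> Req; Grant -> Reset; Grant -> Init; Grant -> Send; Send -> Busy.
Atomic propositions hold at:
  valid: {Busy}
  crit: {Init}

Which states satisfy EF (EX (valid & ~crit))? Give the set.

{Grant, Send}

Sat(~crit) = {Reset, Req, Busy, Grant, Send}
Sat(valid & ~crit) = {Busy}
Sat(EX (valid & ~crit)) = {s : some successor in {Busy}} = {Send}
EF (EX (valid & ~crit)): least fixpoint, start Z0 = {Send}, add states with some successor in Z. Z1 = {Grant, Send}; fixed.
Sat(EF (EX (valid & ~crit))) = {Grant, Send}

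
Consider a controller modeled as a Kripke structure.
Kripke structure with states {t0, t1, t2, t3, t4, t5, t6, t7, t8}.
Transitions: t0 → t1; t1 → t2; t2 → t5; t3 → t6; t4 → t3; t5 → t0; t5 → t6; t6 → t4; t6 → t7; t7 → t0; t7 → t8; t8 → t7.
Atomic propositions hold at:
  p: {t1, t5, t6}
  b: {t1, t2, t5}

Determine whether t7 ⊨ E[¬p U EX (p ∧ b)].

Yes

Sat(¬p) = {t0, t2, t3, t4, t7, t8}
Sat(p ∧ b) = {t1, t5}
Sat(EX (p ∧ b)) = {s : some successor in {t1, t5}} = {t0, t2}
E[¬p U EX (p ∧ b)]: least fixpoint, start Z0 = Sat(EX (p ∧ b)) = {t0, t2}, add states in Sat(¬p) with some successor in Z. Z1 = {t0, t2, t7}; Z2 = {t0, t2, t7, t8}; fixed.
Sat(E[¬p U EX (p ∧ b)]) = {t0, t2, t7, t8}
t7 ∈ Sat(E[¬p U EX (p ∧ b)]) = {t0, t2, t7, t8}, so the formula holds at t7.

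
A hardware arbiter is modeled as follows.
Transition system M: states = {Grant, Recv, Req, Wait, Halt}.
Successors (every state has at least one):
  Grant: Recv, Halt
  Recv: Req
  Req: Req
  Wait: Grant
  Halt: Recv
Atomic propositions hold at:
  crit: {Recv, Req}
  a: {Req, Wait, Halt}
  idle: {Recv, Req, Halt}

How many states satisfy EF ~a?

Sat(~a) = {Grant, Recv}
EF ~a: least fixpoint, start Z0 = {Grant, Recv}, add states with some successor in Z. Z1 = {Grant, Recv, Wait, Halt}; fixed.
Sat(EF ~a) = {Grant, Recv, Wait, Halt}
|Sat(EF ~a)| = |{Grant, Recv, Wait, Halt}| = 4.

4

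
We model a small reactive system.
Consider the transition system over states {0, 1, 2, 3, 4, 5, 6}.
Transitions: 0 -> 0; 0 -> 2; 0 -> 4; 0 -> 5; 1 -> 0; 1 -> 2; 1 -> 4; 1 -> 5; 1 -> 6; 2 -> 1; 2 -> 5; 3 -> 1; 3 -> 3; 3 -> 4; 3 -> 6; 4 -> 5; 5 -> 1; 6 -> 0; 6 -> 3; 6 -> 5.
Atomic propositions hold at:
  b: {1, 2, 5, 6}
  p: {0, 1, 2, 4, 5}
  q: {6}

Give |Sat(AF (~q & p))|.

5

Sat(~q) = {0, 1, 2, 3, 4, 5}
Sat(~q & p) = {0, 1, 2, 4, 5}
AF (~q & p): least fixpoint, start Z0 = {0, 1, 2, 4, 5}, add states with every successor in Z. Already a fixed point.
Sat(AF (~q & p)) = {0, 1, 2, 4, 5}
|Sat(AF (~q & p))| = |{0, 1, 2, 4, 5}| = 5.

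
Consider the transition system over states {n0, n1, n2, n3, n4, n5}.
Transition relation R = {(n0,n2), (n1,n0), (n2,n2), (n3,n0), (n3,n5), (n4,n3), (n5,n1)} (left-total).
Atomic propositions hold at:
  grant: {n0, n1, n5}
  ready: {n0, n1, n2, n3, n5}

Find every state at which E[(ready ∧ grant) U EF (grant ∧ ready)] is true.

{n0, n1, n3, n4, n5}

Sat(ready ∧ grant) = {n0, n1, n5}
Sat(grant ∧ ready) = {n0, n1, n5}
EF (grant ∧ ready): least fixpoint, start Z0 = {n0, n1, n5}, add states with some successor in Z. Z1 = {n0, n1, n3, n5}; Z2 = {n0, n1, n3, n4, n5}; fixed.
Sat(EF (grant ∧ ready)) = {n0, n1, n3, n4, n5}
E[(ready ∧ grant) U EF (grant ∧ ready)]: least fixpoint, start Z0 = Sat(EF (grant ∧ ready)) = {n0, n1, n3, n4, n5}, add states in Sat(ready ∧ grant) with some successor in Z. Already a fixed point.
Sat(E[(ready ∧ grant) U EF (grant ∧ ready)]) = {n0, n1, n3, n4, n5}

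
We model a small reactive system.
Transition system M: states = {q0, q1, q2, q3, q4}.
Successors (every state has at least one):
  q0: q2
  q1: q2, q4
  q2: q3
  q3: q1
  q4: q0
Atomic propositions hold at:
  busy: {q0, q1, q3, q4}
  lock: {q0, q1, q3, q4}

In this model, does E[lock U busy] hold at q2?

E[lock U busy]: least fixpoint, start Z0 = Sat(busy) = {q0, q1, q3, q4}, add states in Sat(lock) with some successor in Z. Already a fixed point.
Sat(E[lock U busy]) = {q0, q1, q3, q4}
q2 ∉ Sat(E[lock U busy]) = {q0, q1, q3, q4}, so the formula does not hold at q2.

No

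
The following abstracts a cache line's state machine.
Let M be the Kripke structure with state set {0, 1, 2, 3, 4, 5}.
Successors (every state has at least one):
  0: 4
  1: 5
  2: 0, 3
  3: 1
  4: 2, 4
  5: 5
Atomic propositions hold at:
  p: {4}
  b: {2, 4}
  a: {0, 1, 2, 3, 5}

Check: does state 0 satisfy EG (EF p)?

EF p: least fixpoint, start Z0 = {4}, add states with some successor in Z. Z1 = {0, 4}; Z2 = {0, 2, 4}; fixed.
Sat(EF p) = {0, 2, 4}
EG (EF p): greatest fixpoint, start Z0 = {0, 2, 4}, keep only states in Sat with some successor in Z. Already a fixed point.
Sat(EG (EF p)) = {0, 2, 4}
0 ∈ Sat(EG (EF p)) = {0, 2, 4}, so the formula holds at 0.

Yes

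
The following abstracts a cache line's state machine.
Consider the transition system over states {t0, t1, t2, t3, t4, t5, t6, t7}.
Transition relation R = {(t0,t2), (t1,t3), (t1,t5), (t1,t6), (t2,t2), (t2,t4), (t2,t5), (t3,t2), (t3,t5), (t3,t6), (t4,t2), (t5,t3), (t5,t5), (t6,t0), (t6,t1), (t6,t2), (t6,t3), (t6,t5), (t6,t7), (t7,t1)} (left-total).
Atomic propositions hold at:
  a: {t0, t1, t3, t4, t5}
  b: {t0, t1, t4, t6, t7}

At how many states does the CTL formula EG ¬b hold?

Sat(¬b) = {t2, t3, t5}
EG ¬b: greatest fixpoint, start Z0 = {t2, t3, t5}, keep only states in Sat with some successor in Z. Already a fixed point.
Sat(EG ¬b) = {t2, t3, t5}
|Sat(EG ¬b)| = |{t2, t3, t5}| = 3.

3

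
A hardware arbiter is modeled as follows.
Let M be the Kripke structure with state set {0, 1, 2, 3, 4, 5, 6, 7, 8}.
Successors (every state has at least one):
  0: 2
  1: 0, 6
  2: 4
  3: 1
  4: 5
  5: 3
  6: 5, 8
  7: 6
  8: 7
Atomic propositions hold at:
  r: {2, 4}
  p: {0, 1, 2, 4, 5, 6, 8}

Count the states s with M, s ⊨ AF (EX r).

2

Sat(EX r) = {s : some successor in {2, 4}} = {0, 2}
AF (EX r): least fixpoint, start Z0 = {0, 2}, add states with every successor in Z. Already a fixed point.
Sat(AF (EX r)) = {0, 2}
|Sat(AF (EX r))| = |{0, 2}| = 2.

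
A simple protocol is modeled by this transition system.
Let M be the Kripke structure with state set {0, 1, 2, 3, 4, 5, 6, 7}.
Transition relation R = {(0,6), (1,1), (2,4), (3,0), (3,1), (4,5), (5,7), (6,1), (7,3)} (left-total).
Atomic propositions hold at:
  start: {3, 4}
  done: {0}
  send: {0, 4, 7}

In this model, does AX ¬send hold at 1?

Yes

Sat(¬send) = {1, 2, 3, 5, 6}
Sat(AX ¬send) = {s : every successor in {1, 2, 3, 5, 6}} = {0, 1, 4, 6, 7}
1 ∈ Sat(AX ¬send) = {0, 1, 4, 6, 7}, so the formula holds at 1.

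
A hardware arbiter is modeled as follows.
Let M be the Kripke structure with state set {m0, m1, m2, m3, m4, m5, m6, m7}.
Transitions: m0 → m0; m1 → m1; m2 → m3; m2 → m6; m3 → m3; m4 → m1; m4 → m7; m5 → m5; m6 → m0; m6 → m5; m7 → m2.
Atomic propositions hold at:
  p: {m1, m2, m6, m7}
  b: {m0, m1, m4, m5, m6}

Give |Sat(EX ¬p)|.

Sat(¬p) = {m0, m3, m4, m5}
Sat(EX ¬p) = {s : some successor in {m0, m3, m4, m5}} = {m0, m2, m3, m5, m6}
|Sat(EX ¬p)| = |{m0, m2, m3, m5, m6}| = 5.

5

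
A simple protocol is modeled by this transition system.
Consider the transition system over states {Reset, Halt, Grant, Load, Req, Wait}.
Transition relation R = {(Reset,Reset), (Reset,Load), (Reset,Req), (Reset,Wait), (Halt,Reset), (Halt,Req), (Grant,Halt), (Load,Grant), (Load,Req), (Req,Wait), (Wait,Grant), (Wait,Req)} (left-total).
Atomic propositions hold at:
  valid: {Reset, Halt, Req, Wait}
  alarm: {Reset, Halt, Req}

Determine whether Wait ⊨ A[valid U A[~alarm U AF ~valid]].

No

Sat(~alarm) = {Grant, Load, Wait}
Sat(~valid) = {Grant, Load}
AF ~valid: least fixpoint, start Z0 = {Grant, Load}, add states with every successor in Z. Already a fixed point.
Sat(AF ~valid) = {Grant, Load}
A[~alarm U AF ~valid]: least fixpoint, start Z0 = Sat(AF ~valid) = {Grant, Load}, add states in Sat(~alarm) with every successor in Z. Already a fixed point.
Sat(A[~alarm U AF ~valid]) = {Grant, Load}
A[valid U A[~alarm U AF ~valid]]: least fixpoint, start Z0 = Sat(A[~alarm U AF ~valid]) = {Grant, Load}, add states in Sat(valid) with every successor in Z. Already a fixed point.
Sat(A[valid U A[~alarm U AF ~valid]]) = {Grant, Load}
Wait ∉ Sat(A[valid U A[~alarm U AF ~valid]]) = {Grant, Load}, so the formula does not hold at Wait.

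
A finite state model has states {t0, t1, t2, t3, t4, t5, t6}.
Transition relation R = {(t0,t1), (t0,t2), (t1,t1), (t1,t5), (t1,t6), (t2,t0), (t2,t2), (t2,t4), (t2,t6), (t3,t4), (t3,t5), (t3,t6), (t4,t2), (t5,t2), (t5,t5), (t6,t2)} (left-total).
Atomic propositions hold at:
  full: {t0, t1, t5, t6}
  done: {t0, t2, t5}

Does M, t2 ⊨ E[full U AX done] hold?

Sat(AX done) = {s : every successor in {t0, t2, t5}} = {t4, t5, t6}
E[full U AX done]: least fixpoint, start Z0 = Sat(AX done) = {t4, t5, t6}, add states in Sat(full) with some successor in Z. Z1 = {t1, t4, t5, t6}; Z2 = {t0, t1, t4, t5, t6}; fixed.
Sat(E[full U AX done]) = {t0, t1, t4, t5, t6}
t2 ∉ Sat(E[full U AX done]) = {t0, t1, t4, t5, t6}, so the formula does not hold at t2.

No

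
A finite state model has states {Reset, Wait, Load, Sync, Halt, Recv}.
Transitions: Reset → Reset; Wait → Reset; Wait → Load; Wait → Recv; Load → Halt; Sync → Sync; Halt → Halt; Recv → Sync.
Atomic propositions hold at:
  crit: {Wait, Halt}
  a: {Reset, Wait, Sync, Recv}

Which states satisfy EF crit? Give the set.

{Wait, Load, Halt}

EF crit: least fixpoint, start Z0 = {Wait, Halt}, add states with some successor in Z. Z1 = {Wait, Load, Halt}; fixed.
Sat(EF crit) = {Wait, Load, Halt}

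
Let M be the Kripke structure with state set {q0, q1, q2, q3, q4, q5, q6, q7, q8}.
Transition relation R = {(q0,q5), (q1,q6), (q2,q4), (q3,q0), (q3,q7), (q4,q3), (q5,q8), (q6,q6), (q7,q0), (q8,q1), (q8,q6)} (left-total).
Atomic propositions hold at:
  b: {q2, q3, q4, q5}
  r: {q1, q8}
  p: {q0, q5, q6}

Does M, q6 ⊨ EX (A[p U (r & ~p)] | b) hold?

Sat(~p) = {q1, q2, q3, q4, q7, q8}
Sat(r & ~p) = {q1, q8}
A[p U (r & ~p)]: least fixpoint, start Z0 = Sat((r & ~p)) = {q1, q8}, add states in Sat(p) with every successor in Z. Z1 = {q1, q5, q8}; Z2 = {q0, q1, q5, q8}; fixed.
Sat(A[p U (r & ~p)]) = {q0, q1, q5, q8}
Sat(A[p U (r & ~p)] | b) = {q0, q1, q2, q3, q4, q5, q8}
Sat(EX (A[p U (r & ~p)] | b)) = {s : some successor in {q0, q1, q2, q3, q4, q5, q8}} = {q0, q2, q3, q4, q5, q7, q8}
q6 ∉ Sat(EX (A[p U (r & ~p)] | b)) = {q0, q2, q3, q4, q5, q7, q8}, so the formula does not hold at q6.

No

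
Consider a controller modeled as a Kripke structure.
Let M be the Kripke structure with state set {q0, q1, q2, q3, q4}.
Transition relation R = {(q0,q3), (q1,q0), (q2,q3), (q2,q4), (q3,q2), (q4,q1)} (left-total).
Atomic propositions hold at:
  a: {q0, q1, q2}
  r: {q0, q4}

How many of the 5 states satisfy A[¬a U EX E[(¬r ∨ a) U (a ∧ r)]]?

2

Sat(¬a) = {q3, q4}
Sat(¬r) = {q1, q2, q3}
Sat(¬r ∨ a) = {q0, q1, q2, q3}
Sat(a ∧ r) = {q0}
E[(¬r ∨ a) U (a ∧ r)]: least fixpoint, start Z0 = Sat((a ∧ r)) = {q0}, add states in Sat(¬r ∨ a) with some successor in Z. Z1 = {q0, q1}; fixed.
Sat(E[(¬r ∨ a) U (a ∧ r)]) = {q0, q1}
Sat(EX E[(¬r ∨ a) U (a ∧ r)]) = {s : some successor in {q0, q1}} = {q1, q4}
A[¬a U EX E[(¬r ∨ a) U (a ∧ r)]]: least fixpoint, start Z0 = Sat(EX E[(¬r ∨ a) U (a ∧ r)]) = {q1, q4}, add states in Sat(¬a) with every successor in Z. Already a fixed point.
Sat(A[¬a U EX E[(¬r ∨ a) U (a ∧ r)]]) = {q1, q4}
|Sat(A[¬a U EX E[(¬r ∨ a) U (a ∧ r)]])| = |{q1, q4}| = 2.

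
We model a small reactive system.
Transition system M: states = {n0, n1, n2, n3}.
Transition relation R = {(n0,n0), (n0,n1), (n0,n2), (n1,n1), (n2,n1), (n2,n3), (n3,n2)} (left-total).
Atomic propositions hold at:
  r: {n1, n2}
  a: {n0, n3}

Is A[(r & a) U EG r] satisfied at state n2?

Sat(r & a) = ∅
EG r: greatest fixpoint, start Z0 = {n1, n2}, keep only states in Sat with some successor in Z. Already a fixed point.
Sat(EG r) = {n1, n2}
A[(r & a) U EG r]: least fixpoint, start Z0 = Sat(EG r) = {n1, n2}, add states in Sat(r & a) with every successor in Z. Already a fixed point.
Sat(A[(r & a) U EG r]) = {n1, n2}
n2 ∈ Sat(A[(r & a) U EG r]) = {n1, n2}, so the formula holds at n2.

Yes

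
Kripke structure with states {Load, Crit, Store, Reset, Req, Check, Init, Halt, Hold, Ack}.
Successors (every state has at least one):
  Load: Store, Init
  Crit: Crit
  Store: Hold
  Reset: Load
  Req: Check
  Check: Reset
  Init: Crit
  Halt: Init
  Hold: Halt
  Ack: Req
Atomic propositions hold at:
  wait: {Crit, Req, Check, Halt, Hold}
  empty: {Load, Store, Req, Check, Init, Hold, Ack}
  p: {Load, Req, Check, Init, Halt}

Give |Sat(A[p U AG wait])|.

3

AG wait: greatest fixpoint, start Z0 = {Crit, Req, Check, Halt, Hold}, keep only states in Sat with every successor in Z. Z1 = {Crit, Req, Hold}; Z2 = {Crit}; fixed.
Sat(AG wait) = {Crit}
A[p U AG wait]: least fixpoint, start Z0 = Sat(AG wait) = {Crit}, add states in Sat(p) with every successor in Z. Z1 = {Crit, Init}; Z2 = {Crit, Init, Halt}; fixed.
Sat(A[p U AG wait]) = {Crit, Init, Halt}
|Sat(A[p U AG wait])| = |{Crit, Init, Halt}| = 3.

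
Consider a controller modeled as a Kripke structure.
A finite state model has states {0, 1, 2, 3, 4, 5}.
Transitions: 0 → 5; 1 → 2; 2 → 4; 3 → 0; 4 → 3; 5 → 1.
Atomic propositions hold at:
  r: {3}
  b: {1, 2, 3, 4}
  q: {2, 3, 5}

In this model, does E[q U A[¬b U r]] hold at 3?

Sat(¬b) = {0, 5}
A[¬b U r]: least fixpoint, start Z0 = Sat(r) = {3}, add states in Sat(¬b) with every successor in Z. Already a fixed point.
Sat(A[¬b U r]) = {3}
E[q U A[¬b U r]]: least fixpoint, start Z0 = Sat(A[¬b U r]) = {3}, add states in Sat(q) with some successor in Z. Already a fixed point.
Sat(E[q U A[¬b U r]]) = {3}
3 ∈ Sat(E[q U A[¬b U r]]) = {3}, so the formula holds at 3.

Yes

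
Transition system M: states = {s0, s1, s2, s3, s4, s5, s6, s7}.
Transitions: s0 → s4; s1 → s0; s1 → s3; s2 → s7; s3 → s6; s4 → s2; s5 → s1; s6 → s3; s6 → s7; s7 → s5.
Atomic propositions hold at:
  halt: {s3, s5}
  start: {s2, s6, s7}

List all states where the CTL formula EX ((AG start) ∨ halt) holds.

{s1, s6, s7}

AG start: greatest fixpoint, start Z0 = {s2, s6, s7}, keep only states in Sat with every successor in Z. Z1 = {s2}; Z2 = ∅; fixed.
Sat(AG start) = ∅
Sat((AG start) ∨ halt) = {s3, s5}
Sat(EX ((AG start) ∨ halt)) = {s : some successor in {s3, s5}} = {s1, s6, s7}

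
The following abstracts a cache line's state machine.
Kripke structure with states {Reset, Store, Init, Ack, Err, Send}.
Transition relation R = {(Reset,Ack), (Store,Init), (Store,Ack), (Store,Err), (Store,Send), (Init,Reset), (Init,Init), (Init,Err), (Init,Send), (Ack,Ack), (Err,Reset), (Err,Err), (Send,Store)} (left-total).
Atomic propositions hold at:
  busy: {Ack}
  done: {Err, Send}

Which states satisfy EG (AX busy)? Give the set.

{Reset, Ack}

Sat(AX busy) = {s : every successor in {Ack}} = {Reset, Ack}
EG (AX busy): greatest fixpoint, start Z0 = {Reset, Ack}, keep only states in Sat with some successor in Z. Already a fixed point.
Sat(EG (AX busy)) = {Reset, Ack}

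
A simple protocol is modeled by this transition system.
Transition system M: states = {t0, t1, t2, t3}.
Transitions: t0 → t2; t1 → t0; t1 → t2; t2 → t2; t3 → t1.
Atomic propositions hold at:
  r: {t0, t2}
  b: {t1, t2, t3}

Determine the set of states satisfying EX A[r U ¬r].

Sat(¬r) = {t1, t3}
A[r U ¬r]: least fixpoint, start Z0 = Sat(¬r) = {t1, t3}, add states in Sat(r) with every successor in Z. Already a fixed point.
Sat(A[r U ¬r]) = {t1, t3}
Sat(EX A[r U ¬r]) = {s : some successor in {t1, t3}} = {t3}

{t3}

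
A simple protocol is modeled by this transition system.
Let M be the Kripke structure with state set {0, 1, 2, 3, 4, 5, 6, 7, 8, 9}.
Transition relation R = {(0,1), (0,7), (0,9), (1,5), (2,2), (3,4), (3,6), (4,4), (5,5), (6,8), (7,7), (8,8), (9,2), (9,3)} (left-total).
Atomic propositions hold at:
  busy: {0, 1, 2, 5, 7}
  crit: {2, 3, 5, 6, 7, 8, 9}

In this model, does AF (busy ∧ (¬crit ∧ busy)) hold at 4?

Sat(¬crit) = {0, 1, 4}
Sat(¬crit ∧ busy) = {0, 1}
Sat(busy ∧ (¬crit ∧ busy)) = {0, 1}
AF (busy ∧ (¬crit ∧ busy)): least fixpoint, start Z0 = {0, 1}, add states with every successor in Z. Already a fixed point.
Sat(AF (busy ∧ (¬crit ∧ busy))) = {0, 1}
4 ∉ Sat(AF (busy ∧ (¬crit ∧ busy))) = {0, 1}, so the formula does not hold at 4.

No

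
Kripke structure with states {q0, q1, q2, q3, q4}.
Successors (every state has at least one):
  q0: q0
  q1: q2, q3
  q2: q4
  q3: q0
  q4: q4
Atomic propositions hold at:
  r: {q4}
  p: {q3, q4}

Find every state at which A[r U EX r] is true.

{q2, q4}

Sat(EX r) = {s : some successor in {q4}} = {q2, q4}
A[r U EX r]: least fixpoint, start Z0 = Sat(EX r) = {q2, q4}, add states in Sat(r) with every successor in Z. Already a fixed point.
Sat(A[r U EX r]) = {q2, q4}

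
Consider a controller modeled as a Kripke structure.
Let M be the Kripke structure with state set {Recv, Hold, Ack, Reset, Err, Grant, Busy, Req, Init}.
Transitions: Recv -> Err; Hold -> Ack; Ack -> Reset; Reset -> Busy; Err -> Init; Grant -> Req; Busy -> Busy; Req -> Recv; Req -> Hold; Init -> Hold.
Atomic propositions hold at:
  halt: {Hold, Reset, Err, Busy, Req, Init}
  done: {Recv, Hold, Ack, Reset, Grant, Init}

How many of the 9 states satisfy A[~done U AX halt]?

7

Sat(~done) = {Err, Busy, Req}
Sat(AX halt) = {s : every successor in {Hold, Reset, Err, Busy, Req, Init}} = {Recv, Ack, Reset, Err, Grant, Busy, Init}
A[~done U AX halt]: least fixpoint, start Z0 = Sat(AX halt) = {Recv, Ack, Reset, Err, Grant, Busy, Init}, add states in Sat(~done) with every successor in Z. Already a fixed point.
Sat(A[~done U AX halt]) = {Recv, Ack, Reset, Err, Grant, Busy, Init}
|Sat(A[~done U AX halt])| = |{Recv, Ack, Reset, Err, Grant, Busy, Init}| = 7.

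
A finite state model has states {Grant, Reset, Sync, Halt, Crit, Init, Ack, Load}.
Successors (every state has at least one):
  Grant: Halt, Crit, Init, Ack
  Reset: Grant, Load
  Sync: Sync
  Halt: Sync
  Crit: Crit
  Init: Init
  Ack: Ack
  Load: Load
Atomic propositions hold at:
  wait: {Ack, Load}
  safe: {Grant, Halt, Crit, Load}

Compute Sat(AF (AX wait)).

{Ack, Load}

Sat(AX wait) = {s : every successor in {Ack, Load}} = {Ack, Load}
AF (AX wait): least fixpoint, start Z0 = {Ack, Load}, add states with every successor in Z. Already a fixed point.
Sat(AF (AX wait)) = {Ack, Load}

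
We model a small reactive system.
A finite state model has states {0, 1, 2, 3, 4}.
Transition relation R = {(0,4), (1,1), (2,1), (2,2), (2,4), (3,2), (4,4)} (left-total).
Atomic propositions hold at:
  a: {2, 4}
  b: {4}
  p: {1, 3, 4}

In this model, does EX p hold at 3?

Sat(EX p) = {s : some successor in {1, 3, 4}} = {0, 1, 2, 4}
3 ∉ Sat(EX p) = {0, 1, 2, 4}, so the formula does not hold at 3.

No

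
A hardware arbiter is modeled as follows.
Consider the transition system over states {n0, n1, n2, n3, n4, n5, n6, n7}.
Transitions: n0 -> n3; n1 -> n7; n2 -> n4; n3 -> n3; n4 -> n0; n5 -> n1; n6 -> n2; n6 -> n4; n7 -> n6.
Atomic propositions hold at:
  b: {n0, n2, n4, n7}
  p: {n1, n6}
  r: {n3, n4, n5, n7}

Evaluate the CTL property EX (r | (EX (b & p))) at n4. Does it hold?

No

Sat(b & p) = ∅
Sat(EX (b & p)) = {s : some successor in ∅} = ∅
Sat(r | (EX (b & p))) = {n3, n4, n5, n7}
Sat(EX (r | (EX (b & p)))) = {s : some successor in {n3, n4, n5, n7}} = {n0, n1, n2, n3, n6}
n4 ∉ Sat(EX (r | (EX (b & p)))) = {n0, n1, n2, n3, n6}, so the formula does not hold at n4.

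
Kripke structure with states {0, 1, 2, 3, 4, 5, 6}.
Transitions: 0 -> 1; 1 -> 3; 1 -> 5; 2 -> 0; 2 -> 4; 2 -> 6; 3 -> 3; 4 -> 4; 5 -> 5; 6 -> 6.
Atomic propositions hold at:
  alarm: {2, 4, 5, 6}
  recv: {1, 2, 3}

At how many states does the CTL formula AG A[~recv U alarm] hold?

Sat(~recv) = {0, 4, 5, 6}
A[~recv U alarm]: least fixpoint, start Z0 = Sat(alarm) = {2, 4, 5, 6}, add states in Sat(~recv) with every successor in Z. Already a fixed point.
Sat(A[~recv U alarm]) = {2, 4, 5, 6}
AG A[~recv U alarm]: greatest fixpoint, start Z0 = {2, 4, 5, 6}, keep only states in Sat with every successor in Z. Z1 = {4, 5, 6}; fixed.
Sat(AG A[~recv U alarm]) = {4, 5, 6}
|Sat(AG A[~recv U alarm])| = |{4, 5, 6}| = 3.

3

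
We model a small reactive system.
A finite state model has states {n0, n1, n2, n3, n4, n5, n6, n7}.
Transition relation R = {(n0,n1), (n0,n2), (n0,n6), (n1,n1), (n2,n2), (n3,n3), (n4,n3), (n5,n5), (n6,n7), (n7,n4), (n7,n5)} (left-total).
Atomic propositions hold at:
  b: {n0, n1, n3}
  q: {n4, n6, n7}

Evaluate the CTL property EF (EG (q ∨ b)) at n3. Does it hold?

Sat(q ∨ b) = {n0, n1, n3, n4, n6, n7}
EG (q ∨ b): greatest fixpoint, start Z0 = {n0, n1, n3, n4, n6, n7}, keep only states in Sat with some successor in Z. Already a fixed point.
Sat(EG (q ∨ b)) = {n0, n1, n3, n4, n6, n7}
EF (EG (q ∨ b)): least fixpoint, start Z0 = {n0, n1, n3, n4, n6, n7}, add states with some successor in Z. Already a fixed point.
Sat(EF (EG (q ∨ b))) = {n0, n1, n3, n4, n6, n7}
n3 ∈ Sat(EF (EG (q ∨ b))) = {n0, n1, n3, n4, n6, n7}, so the formula holds at n3.

Yes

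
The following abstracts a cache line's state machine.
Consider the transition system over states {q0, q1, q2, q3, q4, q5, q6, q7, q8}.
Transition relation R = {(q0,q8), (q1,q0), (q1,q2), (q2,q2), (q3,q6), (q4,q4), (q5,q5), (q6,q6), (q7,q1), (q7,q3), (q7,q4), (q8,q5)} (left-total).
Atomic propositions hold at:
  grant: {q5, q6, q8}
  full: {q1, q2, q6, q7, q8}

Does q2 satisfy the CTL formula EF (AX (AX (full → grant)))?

No

Sat(full → grant) = {q0, q3, q4, q5, q6, q8}
Sat(AX (full → grant)) = {s : every successor in {q0, q3, q4, q5, q6, q8}} = {q0, q3, q4, q5, q6, q8}
Sat(AX (AX (full → grant))) = {s : every successor in {q0, q3, q4, q5, q6, q8}} = {q0, q3, q4, q5, q6, q8}
EF (AX (AX (full → grant))): least fixpoint, start Z0 = {q0, q3, q4, q5, q6, q8}, add states with some successor in Z. Z1 = {q0, q1, q3, q4, q5, q6, q7, q8}; fixed.
Sat(EF (AX (AX (full → grant)))) = {q0, q1, q3, q4, q5, q6, q7, q8}
q2 ∉ Sat(EF (AX (AX (full → grant)))) = {q0, q1, q3, q4, q5, q6, q7, q8}, so the formula does not hold at q2.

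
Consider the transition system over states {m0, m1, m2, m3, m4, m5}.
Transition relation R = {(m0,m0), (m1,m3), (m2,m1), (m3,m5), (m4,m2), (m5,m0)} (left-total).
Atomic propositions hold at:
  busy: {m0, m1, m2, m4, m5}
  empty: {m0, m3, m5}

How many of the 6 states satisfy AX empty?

Sat(AX empty) = {s : every successor in {m0, m3, m5}} = {m0, m1, m3, m5}
|Sat(AX empty)| = |{m0, m1, m3, m5}| = 4.

4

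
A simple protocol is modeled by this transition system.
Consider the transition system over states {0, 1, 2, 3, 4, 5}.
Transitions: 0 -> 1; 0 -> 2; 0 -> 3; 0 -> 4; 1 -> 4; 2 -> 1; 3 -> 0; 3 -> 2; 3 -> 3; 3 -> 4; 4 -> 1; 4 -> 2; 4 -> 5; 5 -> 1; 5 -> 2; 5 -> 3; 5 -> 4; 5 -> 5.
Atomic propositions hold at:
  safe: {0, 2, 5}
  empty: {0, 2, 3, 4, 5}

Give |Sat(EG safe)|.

EG safe: greatest fixpoint, start Z0 = {0, 2, 5}, keep only states in Sat with some successor in Z. Z1 = {0, 5}; Z2 = {5}; fixed.
Sat(EG safe) = {5}
|Sat(EG safe)| = |{5}| = 1.

1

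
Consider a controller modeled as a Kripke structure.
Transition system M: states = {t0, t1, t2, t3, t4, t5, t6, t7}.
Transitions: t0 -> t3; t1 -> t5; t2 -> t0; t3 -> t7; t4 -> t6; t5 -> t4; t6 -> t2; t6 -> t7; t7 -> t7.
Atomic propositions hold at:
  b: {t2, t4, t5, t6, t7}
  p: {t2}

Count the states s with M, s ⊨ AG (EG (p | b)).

Sat(p | b) = {t2, t4, t5, t6, t7}
EG (p | b): greatest fixpoint, start Z0 = {t2, t4, t5, t6, t7}, keep only states in Sat with some successor in Z. Z1 = {t4, t5, t6, t7}; fixed.
Sat(EG (p | b)) = {t4, t5, t6, t7}
AG (EG (p | b)): greatest fixpoint, start Z0 = {t4, t5, t6, t7}, keep only states in Sat with every successor in Z. Z1 = {t4, t5, t7}; Z2 = {t5, t7}; Z3 = {t7}; fixed.
Sat(AG (EG (p | b))) = {t7}
|Sat(AG (EG (p | b)))| = |{t7}| = 1.

1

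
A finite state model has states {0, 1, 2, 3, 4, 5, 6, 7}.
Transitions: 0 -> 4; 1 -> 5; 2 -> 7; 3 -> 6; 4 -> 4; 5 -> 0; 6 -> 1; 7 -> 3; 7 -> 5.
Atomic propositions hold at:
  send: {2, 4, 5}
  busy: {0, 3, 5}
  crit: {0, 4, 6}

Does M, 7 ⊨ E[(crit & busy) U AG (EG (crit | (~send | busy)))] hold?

Sat(crit & busy) = {0}
Sat(~send) = {0, 1, 3, 6, 7}
Sat(~send | busy) = {0, 1, 3, 5, 6, 7}
Sat(crit | (~send | busy)) = {0, 1, 3, 4, 5, 6, 7}
EG (crit | (~send | busy)): greatest fixpoint, start Z0 = {0, 1, 3, 4, 5, 6, 7}, keep only states in Sat with some successor in Z. Already a fixed point.
Sat(EG (crit | (~send | busy))) = {0, 1, 3, 4, 5, 6, 7}
AG (EG (crit | (~send | busy))): greatest fixpoint, start Z0 = {0, 1, 3, 4, 5, 6, 7}, keep only states in Sat with every successor in Z. Already a fixed point.
Sat(AG (EG (crit | (~send | busy)))) = {0, 1, 3, 4, 5, 6, 7}
E[(crit & busy) U AG (EG (crit | (~send | busy)))]: least fixpoint, start Z0 = Sat(AG (EG (crit | (~send | busy)))) = {0, 1, 3, 4, 5, 6, 7}, add states in Sat(crit & busy) with some successor in Z. Already a fixed point.
Sat(E[(crit & busy) U AG (EG (crit | (~send | busy)))]) = {0, 1, 3, 4, 5, 6, 7}
7 ∈ Sat(E[(crit & busy) U AG (EG (crit | (~send | busy)))]) = {0, 1, 3, 4, 5, 6, 7}, so the formula holds at 7.

Yes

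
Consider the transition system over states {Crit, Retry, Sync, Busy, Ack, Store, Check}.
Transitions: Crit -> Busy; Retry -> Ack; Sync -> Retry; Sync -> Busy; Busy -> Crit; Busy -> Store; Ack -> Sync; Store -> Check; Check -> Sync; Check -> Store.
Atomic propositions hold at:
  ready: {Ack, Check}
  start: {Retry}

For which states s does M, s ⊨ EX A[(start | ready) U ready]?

{Retry, Sync, Store}

Sat(start | ready) = {Retry, Ack, Check}
A[(start | ready) U ready]: least fixpoint, start Z0 = Sat(ready) = {Ack, Check}, add states in Sat(start | ready) with every successor in Z. Z1 = {Retry, Ack, Check}; fixed.
Sat(A[(start | ready) U ready]) = {Retry, Ack, Check}
Sat(EX A[(start | ready) U ready]) = {s : some successor in {Retry, Ack, Check}} = {Retry, Sync, Store}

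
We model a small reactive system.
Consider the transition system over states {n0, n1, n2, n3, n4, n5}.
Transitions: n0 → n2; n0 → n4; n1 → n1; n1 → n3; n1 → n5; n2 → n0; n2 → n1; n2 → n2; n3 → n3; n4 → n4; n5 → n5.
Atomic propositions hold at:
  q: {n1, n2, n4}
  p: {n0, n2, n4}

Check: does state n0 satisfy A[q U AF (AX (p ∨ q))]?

Yes

Sat(p ∨ q) = {n0, n1, n2, n4}
Sat(AX (p ∨ q)) = {s : every successor in {n0, n1, n2, n4}} = {n0, n2, n4}
AF (AX (p ∨ q)): least fixpoint, start Z0 = {n0, n2, n4}, add states with every successor in Z. Already a fixed point.
Sat(AF (AX (p ∨ q))) = {n0, n2, n4}
A[q U AF (AX (p ∨ q))]: least fixpoint, start Z0 = Sat(AF (AX (p ∨ q))) = {n0, n2, n4}, add states in Sat(q) with every successor in Z. Already a fixed point.
Sat(A[q U AF (AX (p ∨ q))]) = {n0, n2, n4}
n0 ∈ Sat(A[q U AF (AX (p ∨ q))]) = {n0, n2, n4}, so the formula holds at n0.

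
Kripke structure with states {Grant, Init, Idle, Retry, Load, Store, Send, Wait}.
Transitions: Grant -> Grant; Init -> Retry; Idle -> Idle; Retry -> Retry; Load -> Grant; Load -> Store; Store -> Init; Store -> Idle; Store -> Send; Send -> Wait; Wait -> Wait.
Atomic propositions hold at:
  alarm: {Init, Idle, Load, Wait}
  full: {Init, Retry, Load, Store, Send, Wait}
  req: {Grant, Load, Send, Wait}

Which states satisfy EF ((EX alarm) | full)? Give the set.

Sat(EX alarm) = {s : some successor in {Init, Idle, Load, Wait}} = {Idle, Store, Send, Wait}
Sat((EX alarm) | full) = {Init, Idle, Retry, Load, Store, Send, Wait}
EF ((EX alarm) | full): least fixpoint, start Z0 = {Init, Idle, Retry, Load, Store, Send, Wait}, add states with some successor in Z. Already a fixed point.
Sat(EF ((EX alarm) | full)) = {Init, Idle, Retry, Load, Store, Send, Wait}

{Init, Idle, Retry, Load, Store, Send, Wait}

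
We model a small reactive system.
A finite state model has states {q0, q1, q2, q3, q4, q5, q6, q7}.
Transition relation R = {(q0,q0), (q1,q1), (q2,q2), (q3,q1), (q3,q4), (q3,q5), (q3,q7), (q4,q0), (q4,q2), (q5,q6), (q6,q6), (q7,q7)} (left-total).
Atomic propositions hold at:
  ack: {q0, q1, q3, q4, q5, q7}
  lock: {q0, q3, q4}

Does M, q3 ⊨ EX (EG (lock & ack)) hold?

Yes

Sat(lock & ack) = {q0, q3, q4}
EG (lock & ack): greatest fixpoint, start Z0 = {q0, q3, q4}, keep only states in Sat with some successor in Z. Already a fixed point.
Sat(EG (lock & ack)) = {q0, q3, q4}
Sat(EX (EG (lock & ack))) = {s : some successor in {q0, q3, q4}} = {q0, q3, q4}
q3 ∈ Sat(EX (EG (lock & ack))) = {q0, q3, q4}, so the formula holds at q3.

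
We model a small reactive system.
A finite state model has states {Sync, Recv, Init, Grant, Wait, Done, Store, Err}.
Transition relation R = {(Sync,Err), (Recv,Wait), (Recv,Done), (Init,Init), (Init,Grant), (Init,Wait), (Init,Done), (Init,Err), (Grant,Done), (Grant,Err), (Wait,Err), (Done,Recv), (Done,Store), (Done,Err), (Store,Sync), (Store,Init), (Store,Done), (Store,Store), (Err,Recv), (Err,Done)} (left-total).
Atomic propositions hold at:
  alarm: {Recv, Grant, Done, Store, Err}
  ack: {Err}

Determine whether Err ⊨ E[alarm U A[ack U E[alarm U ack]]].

Yes

E[alarm U ack]: least fixpoint, start Z0 = Sat(ack) = {Err}, add states in Sat(alarm) with some successor in Z. Z1 = {Grant, Done, Err}; Z2 = {Recv, Grant, Done, Store, Err}; fixed.
Sat(E[alarm U ack]) = {Recv, Grant, Done, Store, Err}
A[ack U E[alarm U ack]]: least fixpoint, start Z0 = Sat(E[alarm U ack]) = {Recv, Grant, Done, Store, Err}, add states in Sat(ack) with every successor in Z. Already a fixed point.
Sat(A[ack U E[alarm U ack]]) = {Recv, Grant, Done, Store, Err}
E[alarm U A[ack U E[alarm U ack]]]: least fixpoint, start Z0 = Sat(A[ack U E[alarm U ack]]) = {Recv, Grant, Done, Store, Err}, add states in Sat(alarm) with some successor in Z. Already a fixed point.
Sat(E[alarm U A[ack U E[alarm U ack]]]) = {Recv, Grant, Done, Store, Err}
Err ∈ Sat(E[alarm U A[ack U E[alarm U ack]]]) = {Recv, Grant, Done, Store, Err}, so the formula holds at Err.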